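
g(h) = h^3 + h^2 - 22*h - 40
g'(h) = 3*h^2 + 2*h - 22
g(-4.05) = -0.93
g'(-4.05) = 19.11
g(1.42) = -66.36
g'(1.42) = -13.11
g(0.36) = -47.74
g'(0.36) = -20.89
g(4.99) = -0.63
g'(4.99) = 62.68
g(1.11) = -61.82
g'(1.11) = -16.08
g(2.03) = -72.17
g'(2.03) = -5.58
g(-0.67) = -25.11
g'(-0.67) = -21.99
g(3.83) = -53.41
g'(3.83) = 29.67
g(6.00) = 80.00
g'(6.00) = 98.00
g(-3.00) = 8.00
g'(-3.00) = -1.00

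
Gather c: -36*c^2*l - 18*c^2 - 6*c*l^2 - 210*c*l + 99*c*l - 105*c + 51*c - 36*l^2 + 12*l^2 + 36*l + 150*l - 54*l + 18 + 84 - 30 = c^2*(-36*l - 18) + c*(-6*l^2 - 111*l - 54) - 24*l^2 + 132*l + 72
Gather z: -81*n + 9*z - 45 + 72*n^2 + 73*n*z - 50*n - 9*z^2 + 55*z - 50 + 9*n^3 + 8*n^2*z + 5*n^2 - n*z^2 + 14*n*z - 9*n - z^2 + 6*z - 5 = 9*n^3 + 77*n^2 - 140*n + z^2*(-n - 10) + z*(8*n^2 + 87*n + 70) - 100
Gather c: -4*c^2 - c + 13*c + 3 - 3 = -4*c^2 + 12*c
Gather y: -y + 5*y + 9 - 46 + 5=4*y - 32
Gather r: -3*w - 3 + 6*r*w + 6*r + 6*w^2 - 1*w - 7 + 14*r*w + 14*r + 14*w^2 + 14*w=r*(20*w + 20) + 20*w^2 + 10*w - 10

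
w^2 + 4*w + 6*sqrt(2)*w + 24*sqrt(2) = (w + 4)*(w + 6*sqrt(2))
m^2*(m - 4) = m^3 - 4*m^2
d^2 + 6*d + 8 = (d + 2)*(d + 4)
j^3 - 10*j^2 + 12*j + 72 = (j - 6)^2*(j + 2)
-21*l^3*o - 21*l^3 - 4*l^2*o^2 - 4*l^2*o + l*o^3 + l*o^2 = (-7*l + o)*(3*l + o)*(l*o + l)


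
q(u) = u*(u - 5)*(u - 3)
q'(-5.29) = 183.59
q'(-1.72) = 51.40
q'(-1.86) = 55.14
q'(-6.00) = 219.00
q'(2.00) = -5.00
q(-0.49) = -9.39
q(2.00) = 6.00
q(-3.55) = -198.81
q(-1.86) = -62.01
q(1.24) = 8.21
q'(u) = u*(u - 5) + u*(u - 3) + (u - 5)*(u - 3) = 3*u^2 - 16*u + 15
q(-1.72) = -54.56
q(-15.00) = -5400.00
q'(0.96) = 2.40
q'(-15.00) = 930.00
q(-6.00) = -594.00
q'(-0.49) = 23.56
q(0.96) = 7.91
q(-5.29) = -451.26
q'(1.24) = -0.23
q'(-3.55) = 109.61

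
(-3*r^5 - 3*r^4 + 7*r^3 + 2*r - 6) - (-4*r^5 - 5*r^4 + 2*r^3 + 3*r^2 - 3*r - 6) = r^5 + 2*r^4 + 5*r^3 - 3*r^2 + 5*r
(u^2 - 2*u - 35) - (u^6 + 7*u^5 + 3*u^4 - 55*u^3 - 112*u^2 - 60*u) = -u^6 - 7*u^5 - 3*u^4 + 55*u^3 + 113*u^2 + 58*u - 35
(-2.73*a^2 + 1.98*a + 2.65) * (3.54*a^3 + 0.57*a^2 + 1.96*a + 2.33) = -9.6642*a^5 + 5.4531*a^4 + 5.1588*a^3 - 0.969600000000001*a^2 + 9.8074*a + 6.1745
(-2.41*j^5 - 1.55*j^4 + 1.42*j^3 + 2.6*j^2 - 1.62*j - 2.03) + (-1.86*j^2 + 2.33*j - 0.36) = -2.41*j^5 - 1.55*j^4 + 1.42*j^3 + 0.74*j^2 + 0.71*j - 2.39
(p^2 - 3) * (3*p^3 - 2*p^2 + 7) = 3*p^5 - 2*p^4 - 9*p^3 + 13*p^2 - 21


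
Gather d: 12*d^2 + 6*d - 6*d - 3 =12*d^2 - 3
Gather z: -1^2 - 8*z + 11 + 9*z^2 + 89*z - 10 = 9*z^2 + 81*z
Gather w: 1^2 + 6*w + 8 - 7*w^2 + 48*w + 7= -7*w^2 + 54*w + 16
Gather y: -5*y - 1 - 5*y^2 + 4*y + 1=-5*y^2 - y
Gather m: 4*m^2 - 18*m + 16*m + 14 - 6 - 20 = 4*m^2 - 2*m - 12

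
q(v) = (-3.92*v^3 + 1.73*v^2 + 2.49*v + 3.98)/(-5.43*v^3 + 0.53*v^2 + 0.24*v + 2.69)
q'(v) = (-11.76*v^2 + 3.46*v + 2.49)/(-5.43*v^3 + 0.53*v^2 + 0.24*v + 2.69) + (16.29*v^2 - 1.06*v - 0.24)*(-3.92*v^3 + 1.73*v^2 + 2.49*v + 3.98)/(-5.43*v^3 + 0.53*v^2 + 0.24*v + 2.69)^2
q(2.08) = 0.43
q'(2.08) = 0.28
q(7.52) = 0.68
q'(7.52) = 0.01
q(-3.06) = 0.77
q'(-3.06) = 0.01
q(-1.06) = 0.84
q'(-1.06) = 0.18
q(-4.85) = 0.76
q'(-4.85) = 0.00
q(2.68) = 0.54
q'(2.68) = 0.12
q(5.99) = 0.67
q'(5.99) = 0.01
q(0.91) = -6.35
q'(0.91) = 110.19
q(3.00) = 0.57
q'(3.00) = 0.08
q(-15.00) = 0.74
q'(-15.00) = 0.00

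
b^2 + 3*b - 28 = (b - 4)*(b + 7)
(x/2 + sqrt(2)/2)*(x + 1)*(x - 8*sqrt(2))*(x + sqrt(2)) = x^4/2 - 3*sqrt(2)*x^3 + x^3/2 - 15*x^2 - 3*sqrt(2)*x^2 - 15*x - 8*sqrt(2)*x - 8*sqrt(2)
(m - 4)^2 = m^2 - 8*m + 16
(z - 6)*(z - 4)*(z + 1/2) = z^3 - 19*z^2/2 + 19*z + 12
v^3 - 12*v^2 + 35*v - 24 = (v - 8)*(v - 3)*(v - 1)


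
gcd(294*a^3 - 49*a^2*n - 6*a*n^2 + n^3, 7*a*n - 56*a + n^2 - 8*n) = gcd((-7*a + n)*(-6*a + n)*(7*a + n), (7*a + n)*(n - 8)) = 7*a + n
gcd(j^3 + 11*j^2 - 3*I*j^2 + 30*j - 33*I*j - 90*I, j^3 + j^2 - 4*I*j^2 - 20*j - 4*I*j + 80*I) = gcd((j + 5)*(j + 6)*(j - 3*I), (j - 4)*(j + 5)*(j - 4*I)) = j + 5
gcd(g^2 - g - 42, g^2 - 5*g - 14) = g - 7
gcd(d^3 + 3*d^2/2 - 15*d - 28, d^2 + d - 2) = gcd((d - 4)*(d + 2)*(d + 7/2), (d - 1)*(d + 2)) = d + 2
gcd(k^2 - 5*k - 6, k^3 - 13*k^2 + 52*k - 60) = k - 6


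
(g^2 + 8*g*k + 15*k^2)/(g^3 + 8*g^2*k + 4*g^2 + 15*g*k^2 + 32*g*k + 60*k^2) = 1/(g + 4)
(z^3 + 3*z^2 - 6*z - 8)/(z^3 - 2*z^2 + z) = (z^3 + 3*z^2 - 6*z - 8)/(z*(z^2 - 2*z + 1))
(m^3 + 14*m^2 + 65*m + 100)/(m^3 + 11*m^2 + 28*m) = (m^2 + 10*m + 25)/(m*(m + 7))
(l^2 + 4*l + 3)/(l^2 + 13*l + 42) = (l^2 + 4*l + 3)/(l^2 + 13*l + 42)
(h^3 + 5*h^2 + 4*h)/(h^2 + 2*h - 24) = h*(h^2 + 5*h + 4)/(h^2 + 2*h - 24)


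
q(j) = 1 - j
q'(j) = -1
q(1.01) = -0.01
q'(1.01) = -1.00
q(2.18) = -1.18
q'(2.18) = -1.00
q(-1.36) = 2.36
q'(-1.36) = -1.00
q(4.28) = -3.28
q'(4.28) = -1.00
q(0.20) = 0.80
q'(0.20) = -1.00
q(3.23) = -2.23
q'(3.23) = -1.00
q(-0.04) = 1.04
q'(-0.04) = -1.00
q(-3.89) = 4.89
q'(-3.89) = -1.00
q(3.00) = -2.00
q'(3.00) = -1.00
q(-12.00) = 13.00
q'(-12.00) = -1.00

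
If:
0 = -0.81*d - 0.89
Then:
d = -1.10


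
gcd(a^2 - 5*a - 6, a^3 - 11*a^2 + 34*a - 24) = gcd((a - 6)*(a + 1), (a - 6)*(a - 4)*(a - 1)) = a - 6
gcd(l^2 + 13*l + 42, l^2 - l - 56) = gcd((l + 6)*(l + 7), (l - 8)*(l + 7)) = l + 7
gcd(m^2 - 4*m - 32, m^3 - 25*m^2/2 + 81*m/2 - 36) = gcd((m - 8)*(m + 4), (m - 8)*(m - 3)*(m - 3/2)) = m - 8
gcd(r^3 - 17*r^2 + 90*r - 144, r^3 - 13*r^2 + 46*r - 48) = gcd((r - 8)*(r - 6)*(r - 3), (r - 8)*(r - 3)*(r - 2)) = r^2 - 11*r + 24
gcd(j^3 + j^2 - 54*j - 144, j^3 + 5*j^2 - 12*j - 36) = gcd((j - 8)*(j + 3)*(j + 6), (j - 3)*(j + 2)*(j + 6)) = j + 6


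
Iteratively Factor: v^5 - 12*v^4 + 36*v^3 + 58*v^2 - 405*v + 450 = (v - 5)*(v^4 - 7*v^3 + v^2 + 63*v - 90) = (v - 5)*(v + 3)*(v^3 - 10*v^2 + 31*v - 30) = (v - 5)*(v - 3)*(v + 3)*(v^2 - 7*v + 10) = (v - 5)^2*(v - 3)*(v + 3)*(v - 2)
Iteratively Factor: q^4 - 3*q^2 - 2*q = (q + 1)*(q^3 - q^2 - 2*q) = (q - 2)*(q + 1)*(q^2 + q) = (q - 2)*(q + 1)^2*(q)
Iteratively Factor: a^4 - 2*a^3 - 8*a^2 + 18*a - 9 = (a + 3)*(a^3 - 5*a^2 + 7*a - 3) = (a - 1)*(a + 3)*(a^2 - 4*a + 3) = (a - 1)^2*(a + 3)*(a - 3)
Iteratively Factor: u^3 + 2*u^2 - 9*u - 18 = (u - 3)*(u^2 + 5*u + 6) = (u - 3)*(u + 3)*(u + 2)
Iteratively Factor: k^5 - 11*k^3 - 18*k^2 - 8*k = (k - 4)*(k^4 + 4*k^3 + 5*k^2 + 2*k) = k*(k - 4)*(k^3 + 4*k^2 + 5*k + 2) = k*(k - 4)*(k + 1)*(k^2 + 3*k + 2) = k*(k - 4)*(k + 1)^2*(k + 2)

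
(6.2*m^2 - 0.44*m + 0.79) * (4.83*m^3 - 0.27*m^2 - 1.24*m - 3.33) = 29.946*m^5 - 3.7992*m^4 - 3.7535*m^3 - 20.3137*m^2 + 0.4856*m - 2.6307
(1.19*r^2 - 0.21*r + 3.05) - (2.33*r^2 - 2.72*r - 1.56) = -1.14*r^2 + 2.51*r + 4.61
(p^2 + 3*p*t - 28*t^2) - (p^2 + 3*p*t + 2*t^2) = -30*t^2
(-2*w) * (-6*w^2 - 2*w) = 12*w^3 + 4*w^2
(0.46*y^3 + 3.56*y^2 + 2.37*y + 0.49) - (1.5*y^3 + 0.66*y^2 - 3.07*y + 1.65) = -1.04*y^3 + 2.9*y^2 + 5.44*y - 1.16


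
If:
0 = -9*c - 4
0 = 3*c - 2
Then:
No Solution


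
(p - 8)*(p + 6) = p^2 - 2*p - 48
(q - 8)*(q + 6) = q^2 - 2*q - 48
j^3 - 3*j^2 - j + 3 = (j - 3)*(j - 1)*(j + 1)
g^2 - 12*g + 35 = (g - 7)*(g - 5)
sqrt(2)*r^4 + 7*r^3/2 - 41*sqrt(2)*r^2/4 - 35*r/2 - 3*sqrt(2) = (r - 2*sqrt(2))*(r + sqrt(2)/2)*(r + 3*sqrt(2))*(sqrt(2)*r + 1/2)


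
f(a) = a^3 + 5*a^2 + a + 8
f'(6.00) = 169.00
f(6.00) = 410.00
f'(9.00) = 334.00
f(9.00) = 1151.00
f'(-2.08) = -6.82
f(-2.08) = 18.55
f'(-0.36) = -2.21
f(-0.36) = 8.24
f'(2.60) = 47.28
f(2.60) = 61.98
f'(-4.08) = 10.14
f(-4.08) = 19.23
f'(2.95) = 56.61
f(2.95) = 80.13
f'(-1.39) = -7.10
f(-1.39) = 13.58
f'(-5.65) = 40.27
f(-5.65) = -18.40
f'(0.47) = 6.36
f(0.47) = 9.68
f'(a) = 3*a^2 + 10*a + 1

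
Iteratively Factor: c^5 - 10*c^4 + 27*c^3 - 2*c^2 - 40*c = (c + 1)*(c^4 - 11*c^3 + 38*c^2 - 40*c) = c*(c + 1)*(c^3 - 11*c^2 + 38*c - 40) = c*(c - 5)*(c + 1)*(c^2 - 6*c + 8) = c*(c - 5)*(c - 4)*(c + 1)*(c - 2)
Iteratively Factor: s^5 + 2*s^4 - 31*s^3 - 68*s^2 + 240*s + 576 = (s + 4)*(s^4 - 2*s^3 - 23*s^2 + 24*s + 144) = (s - 4)*(s + 4)*(s^3 + 2*s^2 - 15*s - 36) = (s - 4)^2*(s + 4)*(s^2 + 6*s + 9) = (s - 4)^2*(s + 3)*(s + 4)*(s + 3)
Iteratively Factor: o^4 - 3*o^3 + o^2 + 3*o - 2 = (o + 1)*(o^3 - 4*o^2 + 5*o - 2) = (o - 2)*(o + 1)*(o^2 - 2*o + 1) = (o - 2)*(o - 1)*(o + 1)*(o - 1)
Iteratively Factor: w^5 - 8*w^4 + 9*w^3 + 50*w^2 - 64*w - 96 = (w + 2)*(w^4 - 10*w^3 + 29*w^2 - 8*w - 48) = (w - 3)*(w + 2)*(w^3 - 7*w^2 + 8*w + 16) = (w - 4)*(w - 3)*(w + 2)*(w^2 - 3*w - 4) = (w - 4)*(w - 3)*(w + 1)*(w + 2)*(w - 4)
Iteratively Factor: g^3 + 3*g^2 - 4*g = (g + 4)*(g^2 - g) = g*(g + 4)*(g - 1)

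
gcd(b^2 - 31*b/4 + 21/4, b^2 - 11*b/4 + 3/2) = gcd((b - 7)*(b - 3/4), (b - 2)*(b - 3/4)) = b - 3/4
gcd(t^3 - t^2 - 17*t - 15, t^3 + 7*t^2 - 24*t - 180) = t - 5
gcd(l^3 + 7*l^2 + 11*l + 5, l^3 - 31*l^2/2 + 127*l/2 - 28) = 1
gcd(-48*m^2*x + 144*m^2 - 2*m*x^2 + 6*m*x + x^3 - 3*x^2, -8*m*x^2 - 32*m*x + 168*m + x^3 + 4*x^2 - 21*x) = -8*m*x + 24*m + x^2 - 3*x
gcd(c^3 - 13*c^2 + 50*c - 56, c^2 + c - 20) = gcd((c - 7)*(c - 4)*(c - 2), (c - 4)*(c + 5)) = c - 4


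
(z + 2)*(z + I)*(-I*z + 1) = -I*z^3 + 2*z^2 - 2*I*z^2 + 4*z + I*z + 2*I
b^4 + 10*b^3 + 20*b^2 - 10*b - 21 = (b - 1)*(b + 1)*(b + 3)*(b + 7)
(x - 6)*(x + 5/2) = x^2 - 7*x/2 - 15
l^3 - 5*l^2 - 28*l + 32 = (l - 8)*(l - 1)*(l + 4)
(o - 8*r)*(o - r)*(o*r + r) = o^3*r - 9*o^2*r^2 + o^2*r + 8*o*r^3 - 9*o*r^2 + 8*r^3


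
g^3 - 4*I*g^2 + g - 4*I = (g - 4*I)*(g - I)*(g + I)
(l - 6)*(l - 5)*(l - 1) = l^3 - 12*l^2 + 41*l - 30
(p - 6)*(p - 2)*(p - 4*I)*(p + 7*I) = p^4 - 8*p^3 + 3*I*p^3 + 40*p^2 - 24*I*p^2 - 224*p + 36*I*p + 336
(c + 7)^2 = c^2 + 14*c + 49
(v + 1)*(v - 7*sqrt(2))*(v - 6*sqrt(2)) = v^3 - 13*sqrt(2)*v^2 + v^2 - 13*sqrt(2)*v + 84*v + 84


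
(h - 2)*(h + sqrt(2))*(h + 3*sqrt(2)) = h^3 - 2*h^2 + 4*sqrt(2)*h^2 - 8*sqrt(2)*h + 6*h - 12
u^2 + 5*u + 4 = (u + 1)*(u + 4)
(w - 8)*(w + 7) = w^2 - w - 56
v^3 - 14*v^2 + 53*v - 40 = (v - 8)*(v - 5)*(v - 1)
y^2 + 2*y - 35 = (y - 5)*(y + 7)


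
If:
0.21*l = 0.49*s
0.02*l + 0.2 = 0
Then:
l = -10.00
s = -4.29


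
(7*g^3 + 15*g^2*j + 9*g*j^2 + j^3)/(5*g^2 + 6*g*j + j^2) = (7*g^2 + 8*g*j + j^2)/(5*g + j)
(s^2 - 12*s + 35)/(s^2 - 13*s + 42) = (s - 5)/(s - 6)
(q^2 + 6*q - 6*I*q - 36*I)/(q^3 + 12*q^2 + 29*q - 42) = (q - 6*I)/(q^2 + 6*q - 7)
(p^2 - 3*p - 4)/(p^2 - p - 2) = (p - 4)/(p - 2)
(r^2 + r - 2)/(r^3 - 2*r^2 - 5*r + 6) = 1/(r - 3)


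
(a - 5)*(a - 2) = a^2 - 7*a + 10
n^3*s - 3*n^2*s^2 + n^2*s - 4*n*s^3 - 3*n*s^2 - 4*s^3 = (n - 4*s)*(n + s)*(n*s + s)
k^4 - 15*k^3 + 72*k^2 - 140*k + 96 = (k - 8)*(k - 3)*(k - 2)^2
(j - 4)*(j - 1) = j^2 - 5*j + 4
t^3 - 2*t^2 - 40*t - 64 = (t - 8)*(t + 2)*(t + 4)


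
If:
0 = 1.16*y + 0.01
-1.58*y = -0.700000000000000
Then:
No Solution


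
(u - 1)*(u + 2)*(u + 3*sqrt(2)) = u^3 + u^2 + 3*sqrt(2)*u^2 - 2*u + 3*sqrt(2)*u - 6*sqrt(2)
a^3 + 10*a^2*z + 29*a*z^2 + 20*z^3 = (a + z)*(a + 4*z)*(a + 5*z)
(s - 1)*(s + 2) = s^2 + s - 2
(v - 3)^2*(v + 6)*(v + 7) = v^4 + 7*v^3 - 27*v^2 - 135*v + 378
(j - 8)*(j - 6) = j^2 - 14*j + 48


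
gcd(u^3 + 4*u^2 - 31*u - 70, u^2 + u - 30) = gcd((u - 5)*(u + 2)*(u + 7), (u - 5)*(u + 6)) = u - 5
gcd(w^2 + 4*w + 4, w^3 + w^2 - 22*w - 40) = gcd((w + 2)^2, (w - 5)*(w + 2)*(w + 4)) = w + 2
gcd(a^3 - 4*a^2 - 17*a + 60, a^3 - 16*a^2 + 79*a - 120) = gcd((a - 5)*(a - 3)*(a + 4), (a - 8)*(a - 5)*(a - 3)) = a^2 - 8*a + 15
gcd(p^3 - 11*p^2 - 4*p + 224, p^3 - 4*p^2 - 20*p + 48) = p + 4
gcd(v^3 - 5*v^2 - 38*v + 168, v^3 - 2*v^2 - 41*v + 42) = v^2 - v - 42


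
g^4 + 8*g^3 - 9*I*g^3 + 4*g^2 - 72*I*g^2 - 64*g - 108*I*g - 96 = (g + 2)*(g + 6)*(g - 8*I)*(g - I)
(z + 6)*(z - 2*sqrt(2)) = z^2 - 2*sqrt(2)*z + 6*z - 12*sqrt(2)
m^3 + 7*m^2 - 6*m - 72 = (m - 3)*(m + 4)*(m + 6)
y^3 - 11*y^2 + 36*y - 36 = (y - 6)*(y - 3)*(y - 2)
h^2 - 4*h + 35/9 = (h - 7/3)*(h - 5/3)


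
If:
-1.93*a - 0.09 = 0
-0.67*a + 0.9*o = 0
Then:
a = -0.05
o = -0.03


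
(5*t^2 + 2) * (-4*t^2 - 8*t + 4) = -20*t^4 - 40*t^3 + 12*t^2 - 16*t + 8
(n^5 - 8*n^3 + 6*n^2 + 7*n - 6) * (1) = n^5 - 8*n^3 + 6*n^2 + 7*n - 6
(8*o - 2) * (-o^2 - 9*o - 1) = -8*o^3 - 70*o^2 + 10*o + 2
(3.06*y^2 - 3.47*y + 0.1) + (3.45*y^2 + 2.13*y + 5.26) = 6.51*y^2 - 1.34*y + 5.36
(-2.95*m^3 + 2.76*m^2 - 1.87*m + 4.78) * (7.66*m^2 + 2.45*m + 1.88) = -22.597*m^5 + 13.9141*m^4 - 13.1082*m^3 + 37.2221*m^2 + 8.1954*m + 8.9864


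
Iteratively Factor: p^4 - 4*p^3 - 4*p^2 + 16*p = (p + 2)*(p^3 - 6*p^2 + 8*p) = (p - 2)*(p + 2)*(p^2 - 4*p) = p*(p - 2)*(p + 2)*(p - 4)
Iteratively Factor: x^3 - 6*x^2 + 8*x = (x - 4)*(x^2 - 2*x) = x*(x - 4)*(x - 2)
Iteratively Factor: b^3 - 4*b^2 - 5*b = (b)*(b^2 - 4*b - 5) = b*(b - 5)*(b + 1)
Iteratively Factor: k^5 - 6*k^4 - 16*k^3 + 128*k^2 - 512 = (k - 4)*(k^4 - 2*k^3 - 24*k^2 + 32*k + 128) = (k - 4)^2*(k^3 + 2*k^2 - 16*k - 32) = (k - 4)^2*(k + 2)*(k^2 - 16) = (k - 4)^3*(k + 2)*(k + 4)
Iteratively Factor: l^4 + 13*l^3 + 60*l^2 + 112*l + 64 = (l + 4)*(l^3 + 9*l^2 + 24*l + 16) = (l + 4)^2*(l^2 + 5*l + 4) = (l + 1)*(l + 4)^2*(l + 4)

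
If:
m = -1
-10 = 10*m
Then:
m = -1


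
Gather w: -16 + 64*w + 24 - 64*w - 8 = 0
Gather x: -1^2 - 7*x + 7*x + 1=0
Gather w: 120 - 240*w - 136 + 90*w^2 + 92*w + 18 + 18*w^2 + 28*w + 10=108*w^2 - 120*w + 12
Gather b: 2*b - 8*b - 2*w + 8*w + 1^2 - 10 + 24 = -6*b + 6*w + 15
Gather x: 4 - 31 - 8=-35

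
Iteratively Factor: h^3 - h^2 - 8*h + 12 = (h - 2)*(h^2 + h - 6) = (h - 2)^2*(h + 3)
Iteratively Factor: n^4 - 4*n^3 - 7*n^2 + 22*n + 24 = (n - 3)*(n^3 - n^2 - 10*n - 8) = (n - 3)*(n + 2)*(n^2 - 3*n - 4) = (n - 4)*(n - 3)*(n + 2)*(n + 1)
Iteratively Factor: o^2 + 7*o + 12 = (o + 3)*(o + 4)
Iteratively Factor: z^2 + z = (z + 1)*(z)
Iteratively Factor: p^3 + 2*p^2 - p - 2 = (p + 1)*(p^2 + p - 2) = (p - 1)*(p + 1)*(p + 2)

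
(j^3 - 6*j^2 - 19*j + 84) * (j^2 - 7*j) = j^5 - 13*j^4 + 23*j^3 + 217*j^2 - 588*j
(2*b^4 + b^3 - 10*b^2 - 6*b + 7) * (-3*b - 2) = -6*b^5 - 7*b^4 + 28*b^3 + 38*b^2 - 9*b - 14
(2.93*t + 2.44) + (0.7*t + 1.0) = 3.63*t + 3.44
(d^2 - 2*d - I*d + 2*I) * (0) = 0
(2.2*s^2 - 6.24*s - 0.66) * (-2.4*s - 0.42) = -5.28*s^3 + 14.052*s^2 + 4.2048*s + 0.2772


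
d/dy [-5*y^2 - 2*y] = -10*y - 2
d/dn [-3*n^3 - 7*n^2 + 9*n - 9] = -9*n^2 - 14*n + 9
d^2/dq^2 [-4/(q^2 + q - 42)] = 8*(q^2 + q - (2*q + 1)^2 - 42)/(q^2 + q - 42)^3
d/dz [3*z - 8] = 3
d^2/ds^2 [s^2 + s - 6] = 2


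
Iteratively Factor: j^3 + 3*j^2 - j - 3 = (j + 1)*(j^2 + 2*j - 3) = (j + 1)*(j + 3)*(j - 1)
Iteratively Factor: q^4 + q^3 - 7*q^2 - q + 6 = (q + 1)*(q^3 - 7*q + 6) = (q + 1)*(q + 3)*(q^2 - 3*q + 2) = (q - 1)*(q + 1)*(q + 3)*(q - 2)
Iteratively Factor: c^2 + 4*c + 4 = (c + 2)*(c + 2)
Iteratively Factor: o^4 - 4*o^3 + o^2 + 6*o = (o)*(o^3 - 4*o^2 + o + 6) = o*(o - 2)*(o^2 - 2*o - 3) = o*(o - 2)*(o + 1)*(o - 3)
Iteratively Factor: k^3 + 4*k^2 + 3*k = (k)*(k^2 + 4*k + 3) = k*(k + 1)*(k + 3)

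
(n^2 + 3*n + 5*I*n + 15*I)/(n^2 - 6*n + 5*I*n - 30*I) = (n + 3)/(n - 6)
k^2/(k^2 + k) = k/(k + 1)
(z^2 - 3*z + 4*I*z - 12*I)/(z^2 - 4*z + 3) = (z + 4*I)/(z - 1)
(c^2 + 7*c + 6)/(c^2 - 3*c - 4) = (c + 6)/(c - 4)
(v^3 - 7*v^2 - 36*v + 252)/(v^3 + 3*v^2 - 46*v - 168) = (v - 6)/(v + 4)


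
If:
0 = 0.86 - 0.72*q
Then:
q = 1.19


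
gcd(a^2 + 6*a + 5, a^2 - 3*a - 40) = a + 5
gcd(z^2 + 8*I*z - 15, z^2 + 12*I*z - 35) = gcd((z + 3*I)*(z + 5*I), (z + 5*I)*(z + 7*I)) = z + 5*I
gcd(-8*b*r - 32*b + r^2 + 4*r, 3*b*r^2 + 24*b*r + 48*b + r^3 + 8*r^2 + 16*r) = r + 4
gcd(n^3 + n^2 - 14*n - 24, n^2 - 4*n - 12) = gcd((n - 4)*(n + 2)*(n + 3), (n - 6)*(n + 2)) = n + 2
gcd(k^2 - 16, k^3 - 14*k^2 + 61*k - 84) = k - 4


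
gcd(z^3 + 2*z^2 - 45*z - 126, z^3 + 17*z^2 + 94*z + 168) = z + 6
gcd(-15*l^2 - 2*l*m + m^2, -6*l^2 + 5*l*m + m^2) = 1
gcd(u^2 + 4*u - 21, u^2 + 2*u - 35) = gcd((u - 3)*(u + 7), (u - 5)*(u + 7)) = u + 7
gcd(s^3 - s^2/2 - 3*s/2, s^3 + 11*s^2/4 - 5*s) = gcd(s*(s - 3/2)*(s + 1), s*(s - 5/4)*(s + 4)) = s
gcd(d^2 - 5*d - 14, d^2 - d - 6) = d + 2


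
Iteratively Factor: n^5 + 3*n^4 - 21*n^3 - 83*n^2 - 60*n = (n + 3)*(n^4 - 21*n^2 - 20*n) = (n + 1)*(n + 3)*(n^3 - n^2 - 20*n) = n*(n + 1)*(n + 3)*(n^2 - n - 20) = n*(n - 5)*(n + 1)*(n + 3)*(n + 4)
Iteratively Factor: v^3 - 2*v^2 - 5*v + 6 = (v - 1)*(v^2 - v - 6) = (v - 1)*(v + 2)*(v - 3)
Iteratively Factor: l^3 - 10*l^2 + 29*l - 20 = (l - 5)*(l^2 - 5*l + 4) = (l - 5)*(l - 4)*(l - 1)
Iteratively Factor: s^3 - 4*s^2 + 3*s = (s - 3)*(s^2 - s) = s*(s - 3)*(s - 1)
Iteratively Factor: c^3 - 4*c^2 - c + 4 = (c - 4)*(c^2 - 1) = (c - 4)*(c + 1)*(c - 1)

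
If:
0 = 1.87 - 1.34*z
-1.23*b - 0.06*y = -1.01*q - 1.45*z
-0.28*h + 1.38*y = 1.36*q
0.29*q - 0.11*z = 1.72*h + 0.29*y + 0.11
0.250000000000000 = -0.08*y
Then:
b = -0.78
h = -0.16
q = -3.14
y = -3.12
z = 1.40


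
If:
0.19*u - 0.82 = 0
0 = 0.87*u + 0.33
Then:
No Solution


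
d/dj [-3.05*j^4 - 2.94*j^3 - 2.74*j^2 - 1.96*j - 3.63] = -12.2*j^3 - 8.82*j^2 - 5.48*j - 1.96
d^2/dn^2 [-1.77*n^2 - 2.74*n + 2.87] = -3.54000000000000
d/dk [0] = 0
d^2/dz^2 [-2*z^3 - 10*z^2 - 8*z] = -12*z - 20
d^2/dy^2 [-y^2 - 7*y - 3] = -2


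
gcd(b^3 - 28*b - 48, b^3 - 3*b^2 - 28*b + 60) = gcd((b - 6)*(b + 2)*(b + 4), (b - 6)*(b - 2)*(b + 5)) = b - 6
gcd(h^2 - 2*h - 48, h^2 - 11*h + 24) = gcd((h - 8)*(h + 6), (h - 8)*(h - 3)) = h - 8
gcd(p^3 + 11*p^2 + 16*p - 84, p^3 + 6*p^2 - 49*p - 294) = p^2 + 13*p + 42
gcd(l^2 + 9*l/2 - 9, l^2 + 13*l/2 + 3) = l + 6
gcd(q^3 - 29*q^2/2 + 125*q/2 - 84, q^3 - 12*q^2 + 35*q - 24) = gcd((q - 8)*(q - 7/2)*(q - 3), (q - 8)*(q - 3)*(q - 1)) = q^2 - 11*q + 24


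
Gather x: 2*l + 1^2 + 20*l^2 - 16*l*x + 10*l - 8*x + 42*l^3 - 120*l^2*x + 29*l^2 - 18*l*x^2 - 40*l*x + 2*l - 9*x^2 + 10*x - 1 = 42*l^3 + 49*l^2 + 14*l + x^2*(-18*l - 9) + x*(-120*l^2 - 56*l + 2)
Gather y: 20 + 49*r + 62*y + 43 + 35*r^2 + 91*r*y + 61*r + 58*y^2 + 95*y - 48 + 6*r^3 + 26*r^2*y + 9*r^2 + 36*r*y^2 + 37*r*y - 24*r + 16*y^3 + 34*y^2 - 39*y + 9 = 6*r^3 + 44*r^2 + 86*r + 16*y^3 + y^2*(36*r + 92) + y*(26*r^2 + 128*r + 118) + 24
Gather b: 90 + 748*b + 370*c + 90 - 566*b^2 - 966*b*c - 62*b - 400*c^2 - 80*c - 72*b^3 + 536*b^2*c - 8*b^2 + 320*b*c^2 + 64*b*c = -72*b^3 + b^2*(536*c - 574) + b*(320*c^2 - 902*c + 686) - 400*c^2 + 290*c + 180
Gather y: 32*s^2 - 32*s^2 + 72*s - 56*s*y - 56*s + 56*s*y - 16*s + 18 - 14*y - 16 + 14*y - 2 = 0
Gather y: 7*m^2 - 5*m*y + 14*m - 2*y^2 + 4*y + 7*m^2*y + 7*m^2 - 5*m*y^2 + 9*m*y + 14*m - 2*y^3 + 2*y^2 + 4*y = 14*m^2 - 5*m*y^2 + 28*m - 2*y^3 + y*(7*m^2 + 4*m + 8)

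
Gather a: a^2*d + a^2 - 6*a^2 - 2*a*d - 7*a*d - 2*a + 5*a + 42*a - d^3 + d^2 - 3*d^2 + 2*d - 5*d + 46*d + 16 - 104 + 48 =a^2*(d - 5) + a*(45 - 9*d) - d^3 - 2*d^2 + 43*d - 40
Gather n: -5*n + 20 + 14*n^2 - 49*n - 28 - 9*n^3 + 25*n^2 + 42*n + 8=-9*n^3 + 39*n^2 - 12*n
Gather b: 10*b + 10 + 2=10*b + 12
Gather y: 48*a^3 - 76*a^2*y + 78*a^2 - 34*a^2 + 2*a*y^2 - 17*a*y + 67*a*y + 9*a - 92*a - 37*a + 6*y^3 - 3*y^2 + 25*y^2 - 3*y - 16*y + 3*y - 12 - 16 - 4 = 48*a^3 + 44*a^2 - 120*a + 6*y^3 + y^2*(2*a + 22) + y*(-76*a^2 + 50*a - 16) - 32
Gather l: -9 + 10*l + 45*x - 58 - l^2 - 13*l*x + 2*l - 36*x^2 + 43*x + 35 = -l^2 + l*(12 - 13*x) - 36*x^2 + 88*x - 32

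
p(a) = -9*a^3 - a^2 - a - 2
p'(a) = -27*a^2 - 2*a - 1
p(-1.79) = 48.20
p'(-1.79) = -83.93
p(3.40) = -370.70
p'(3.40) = -319.92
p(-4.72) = 926.83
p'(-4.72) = -593.08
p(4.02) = -606.86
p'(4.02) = -445.37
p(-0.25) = -1.67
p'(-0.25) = -2.19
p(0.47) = -3.63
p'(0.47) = -7.90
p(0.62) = -5.15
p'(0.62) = -12.62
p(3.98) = -589.22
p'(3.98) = -436.65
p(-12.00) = 15418.00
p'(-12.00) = -3865.00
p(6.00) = -1988.00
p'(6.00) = -985.00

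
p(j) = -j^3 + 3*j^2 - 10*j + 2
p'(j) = -3*j^2 + 6*j - 10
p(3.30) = -34.27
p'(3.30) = -22.87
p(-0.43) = 6.93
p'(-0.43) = -13.13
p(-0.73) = 11.29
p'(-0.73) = -15.98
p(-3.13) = 93.35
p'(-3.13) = -58.17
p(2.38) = -18.29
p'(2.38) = -12.71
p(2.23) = -16.47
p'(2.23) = -11.54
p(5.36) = -119.40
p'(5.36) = -64.03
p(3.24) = -32.92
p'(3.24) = -22.05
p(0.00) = 2.00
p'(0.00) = -10.00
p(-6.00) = 386.00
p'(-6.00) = -154.00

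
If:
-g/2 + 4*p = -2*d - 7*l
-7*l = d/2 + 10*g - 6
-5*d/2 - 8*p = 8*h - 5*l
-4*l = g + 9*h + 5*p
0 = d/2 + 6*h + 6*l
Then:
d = 723/2371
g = 1391/2371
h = -215/9484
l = -13/4742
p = -705/9484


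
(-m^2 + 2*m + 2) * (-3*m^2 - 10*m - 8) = 3*m^4 + 4*m^3 - 18*m^2 - 36*m - 16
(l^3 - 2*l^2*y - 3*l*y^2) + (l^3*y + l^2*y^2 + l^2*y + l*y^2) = l^3*y + l^3 + l^2*y^2 - l^2*y - 2*l*y^2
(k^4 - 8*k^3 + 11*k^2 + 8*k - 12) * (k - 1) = k^5 - 9*k^4 + 19*k^3 - 3*k^2 - 20*k + 12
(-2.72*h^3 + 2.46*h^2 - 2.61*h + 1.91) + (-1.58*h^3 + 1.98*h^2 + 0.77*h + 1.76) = -4.3*h^3 + 4.44*h^2 - 1.84*h + 3.67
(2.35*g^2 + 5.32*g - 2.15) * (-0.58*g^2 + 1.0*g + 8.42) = -1.363*g^4 - 0.7356*g^3 + 26.354*g^2 + 42.6444*g - 18.103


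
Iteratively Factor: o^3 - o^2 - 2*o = (o)*(o^2 - o - 2) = o*(o - 2)*(o + 1)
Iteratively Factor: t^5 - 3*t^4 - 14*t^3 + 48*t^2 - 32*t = (t - 1)*(t^4 - 2*t^3 - 16*t^2 + 32*t) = (t - 4)*(t - 1)*(t^3 + 2*t^2 - 8*t) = (t - 4)*(t - 2)*(t - 1)*(t^2 + 4*t) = (t - 4)*(t - 2)*(t - 1)*(t + 4)*(t)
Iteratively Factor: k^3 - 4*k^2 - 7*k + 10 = (k - 5)*(k^2 + k - 2) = (k - 5)*(k - 1)*(k + 2)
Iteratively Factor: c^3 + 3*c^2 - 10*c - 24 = (c + 2)*(c^2 + c - 12) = (c - 3)*(c + 2)*(c + 4)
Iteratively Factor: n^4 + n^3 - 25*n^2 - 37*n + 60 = (n - 1)*(n^3 + 2*n^2 - 23*n - 60) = (n - 5)*(n - 1)*(n^2 + 7*n + 12) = (n - 5)*(n - 1)*(n + 4)*(n + 3)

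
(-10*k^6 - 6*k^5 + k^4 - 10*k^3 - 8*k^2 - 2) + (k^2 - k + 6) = -10*k^6 - 6*k^5 + k^4 - 10*k^3 - 7*k^2 - k + 4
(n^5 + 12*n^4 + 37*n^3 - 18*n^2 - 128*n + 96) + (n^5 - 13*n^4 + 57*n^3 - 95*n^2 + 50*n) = 2*n^5 - n^4 + 94*n^3 - 113*n^2 - 78*n + 96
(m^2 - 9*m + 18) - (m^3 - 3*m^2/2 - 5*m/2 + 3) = -m^3 + 5*m^2/2 - 13*m/2 + 15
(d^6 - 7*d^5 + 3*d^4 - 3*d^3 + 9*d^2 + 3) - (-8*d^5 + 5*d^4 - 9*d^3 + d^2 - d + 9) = d^6 + d^5 - 2*d^4 + 6*d^3 + 8*d^2 + d - 6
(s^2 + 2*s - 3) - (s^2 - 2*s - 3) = 4*s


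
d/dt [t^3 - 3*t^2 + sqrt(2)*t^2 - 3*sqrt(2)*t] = 3*t^2 - 6*t + 2*sqrt(2)*t - 3*sqrt(2)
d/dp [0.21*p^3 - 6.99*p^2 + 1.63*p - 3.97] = 0.63*p^2 - 13.98*p + 1.63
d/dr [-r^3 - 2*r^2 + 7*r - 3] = -3*r^2 - 4*r + 7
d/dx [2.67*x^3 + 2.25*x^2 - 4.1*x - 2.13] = 8.01*x^2 + 4.5*x - 4.1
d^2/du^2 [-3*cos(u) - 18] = 3*cos(u)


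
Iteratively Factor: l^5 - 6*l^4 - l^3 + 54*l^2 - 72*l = (l + 3)*(l^4 - 9*l^3 + 26*l^2 - 24*l) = (l - 3)*(l + 3)*(l^3 - 6*l^2 + 8*l) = (l - 4)*(l - 3)*(l + 3)*(l^2 - 2*l) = l*(l - 4)*(l - 3)*(l + 3)*(l - 2)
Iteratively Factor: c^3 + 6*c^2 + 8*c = (c + 4)*(c^2 + 2*c) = c*(c + 4)*(c + 2)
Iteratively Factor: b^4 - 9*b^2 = (b)*(b^3 - 9*b) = b^2*(b^2 - 9) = b^2*(b + 3)*(b - 3)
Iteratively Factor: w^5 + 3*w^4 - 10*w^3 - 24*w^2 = (w)*(w^4 + 3*w^3 - 10*w^2 - 24*w) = w*(w + 2)*(w^3 + w^2 - 12*w) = w*(w + 2)*(w + 4)*(w^2 - 3*w) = w^2*(w + 2)*(w + 4)*(w - 3)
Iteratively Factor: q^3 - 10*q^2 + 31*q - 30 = (q - 5)*(q^2 - 5*q + 6) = (q - 5)*(q - 3)*(q - 2)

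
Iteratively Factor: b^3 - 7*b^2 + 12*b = (b - 3)*(b^2 - 4*b) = b*(b - 3)*(b - 4)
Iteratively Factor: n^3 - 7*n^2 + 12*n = (n)*(n^2 - 7*n + 12) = n*(n - 3)*(n - 4)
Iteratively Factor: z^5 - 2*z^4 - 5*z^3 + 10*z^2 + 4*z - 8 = (z + 2)*(z^4 - 4*z^3 + 3*z^2 + 4*z - 4) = (z + 1)*(z + 2)*(z^3 - 5*z^2 + 8*z - 4) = (z - 2)*(z + 1)*(z + 2)*(z^2 - 3*z + 2) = (z - 2)*(z - 1)*(z + 1)*(z + 2)*(z - 2)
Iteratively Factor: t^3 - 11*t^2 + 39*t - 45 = (t - 3)*(t^2 - 8*t + 15) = (t - 3)^2*(t - 5)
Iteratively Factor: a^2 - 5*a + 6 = (a - 2)*(a - 3)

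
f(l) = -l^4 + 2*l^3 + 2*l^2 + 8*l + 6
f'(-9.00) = 3374.00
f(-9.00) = -7923.00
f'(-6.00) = 1064.00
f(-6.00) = -1698.00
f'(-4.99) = 634.45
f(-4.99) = -852.64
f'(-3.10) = 172.42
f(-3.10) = -151.51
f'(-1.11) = 16.42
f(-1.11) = -4.67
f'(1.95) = 8.96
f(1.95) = 29.58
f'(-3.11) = 173.91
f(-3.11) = -153.25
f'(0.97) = 13.87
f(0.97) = 16.58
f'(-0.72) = 9.72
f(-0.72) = 0.26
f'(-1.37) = 24.07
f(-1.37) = -9.87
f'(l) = -4*l^3 + 6*l^2 + 4*l + 8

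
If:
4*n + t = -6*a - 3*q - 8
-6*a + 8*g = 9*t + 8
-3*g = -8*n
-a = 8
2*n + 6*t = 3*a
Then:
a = -8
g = -608/73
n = -228/73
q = 4048/219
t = -216/73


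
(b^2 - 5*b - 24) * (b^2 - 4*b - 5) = b^4 - 9*b^3 - 9*b^2 + 121*b + 120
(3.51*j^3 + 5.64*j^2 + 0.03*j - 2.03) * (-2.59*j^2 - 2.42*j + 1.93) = -9.0909*j^5 - 23.1018*j^4 - 6.9522*j^3 + 16.0703*j^2 + 4.9705*j - 3.9179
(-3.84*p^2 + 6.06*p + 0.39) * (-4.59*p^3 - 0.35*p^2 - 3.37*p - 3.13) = 17.6256*p^5 - 26.4714*p^4 + 9.0297*p^3 - 8.5395*p^2 - 20.2821*p - 1.2207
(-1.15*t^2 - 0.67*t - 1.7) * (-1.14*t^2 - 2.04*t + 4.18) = 1.311*t^4 + 3.1098*t^3 - 1.5022*t^2 + 0.6674*t - 7.106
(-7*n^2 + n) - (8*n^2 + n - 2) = 2 - 15*n^2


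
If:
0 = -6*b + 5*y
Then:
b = 5*y/6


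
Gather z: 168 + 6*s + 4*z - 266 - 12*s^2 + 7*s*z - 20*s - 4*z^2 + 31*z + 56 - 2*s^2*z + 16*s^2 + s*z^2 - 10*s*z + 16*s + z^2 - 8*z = 4*s^2 + 2*s + z^2*(s - 3) + z*(-2*s^2 - 3*s + 27) - 42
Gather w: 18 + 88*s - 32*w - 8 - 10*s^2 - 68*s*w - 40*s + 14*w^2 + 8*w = -10*s^2 + 48*s + 14*w^2 + w*(-68*s - 24) + 10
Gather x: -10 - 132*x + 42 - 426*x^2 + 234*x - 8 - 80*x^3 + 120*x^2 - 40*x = -80*x^3 - 306*x^2 + 62*x + 24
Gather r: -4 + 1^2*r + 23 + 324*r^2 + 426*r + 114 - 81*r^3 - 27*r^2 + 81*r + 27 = -81*r^3 + 297*r^2 + 508*r + 160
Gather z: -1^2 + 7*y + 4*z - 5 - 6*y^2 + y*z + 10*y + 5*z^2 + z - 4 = -6*y^2 + 17*y + 5*z^2 + z*(y + 5) - 10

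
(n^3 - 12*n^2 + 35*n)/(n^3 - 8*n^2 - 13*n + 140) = n/(n + 4)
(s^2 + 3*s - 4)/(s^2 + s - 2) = (s + 4)/(s + 2)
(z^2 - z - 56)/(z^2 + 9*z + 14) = (z - 8)/(z + 2)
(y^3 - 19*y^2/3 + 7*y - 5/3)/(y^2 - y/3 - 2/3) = (3*y^2 - 16*y + 5)/(3*y + 2)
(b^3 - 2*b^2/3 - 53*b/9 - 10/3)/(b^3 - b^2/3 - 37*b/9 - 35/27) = 3*(3*b^2 - 7*b - 6)/(9*b^2 - 18*b - 7)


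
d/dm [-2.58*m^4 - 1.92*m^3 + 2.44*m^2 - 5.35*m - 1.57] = -10.32*m^3 - 5.76*m^2 + 4.88*m - 5.35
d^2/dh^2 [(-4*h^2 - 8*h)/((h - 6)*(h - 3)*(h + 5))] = 8*(-h^6 - 6*h^5 - 57*h^4 + 652*h^3 - 2160*h - 12960)/(h^9 - 12*h^8 - 33*h^7 + 854*h^6 - 1269*h^5 - 19008*h^4 + 62937*h^3 + 99630*h^2 - 656100*h + 729000)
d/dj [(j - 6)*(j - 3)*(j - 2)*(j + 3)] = 4*j^3 - 24*j^2 + 6*j + 72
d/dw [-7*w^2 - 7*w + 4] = -14*w - 7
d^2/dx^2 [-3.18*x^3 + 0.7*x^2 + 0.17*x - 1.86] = 1.4 - 19.08*x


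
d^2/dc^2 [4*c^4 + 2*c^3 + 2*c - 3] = 12*c*(4*c + 1)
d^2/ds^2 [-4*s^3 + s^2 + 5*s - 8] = 2 - 24*s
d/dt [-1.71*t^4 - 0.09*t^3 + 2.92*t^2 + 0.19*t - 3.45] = -6.84*t^3 - 0.27*t^2 + 5.84*t + 0.19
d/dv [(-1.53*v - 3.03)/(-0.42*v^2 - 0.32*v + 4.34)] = (0.6426*v^2 + 0.4896*v - (0.84*v + 0.32)*(1.53*v + 3.03) - 6.6402)/(0.42*v^2 + 0.32*v - 4.34)^2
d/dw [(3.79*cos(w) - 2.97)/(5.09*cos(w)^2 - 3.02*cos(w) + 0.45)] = (19.2911*cos(w)^2 - 30.2346*cos(w) + 7.2639)*sin(w)/(25.9081*cos(w)^4 - 30.7436*cos(w)^3 + 13.7014*cos(w)^2 - 2.718*cos(w) + 0.2025)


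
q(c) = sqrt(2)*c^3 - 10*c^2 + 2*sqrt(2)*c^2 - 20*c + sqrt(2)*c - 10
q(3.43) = -101.05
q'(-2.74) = 52.57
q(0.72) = -26.57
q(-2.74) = -42.01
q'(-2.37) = 39.24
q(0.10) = -11.93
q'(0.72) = -26.71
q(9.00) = 272.79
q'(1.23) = -29.81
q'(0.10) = -19.98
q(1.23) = -41.08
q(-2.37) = -25.06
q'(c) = 3*sqrt(2)*c^2 - 20*c + 4*sqrt(2)*c - 20 + sqrt(2)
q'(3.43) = -17.87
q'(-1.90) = 23.98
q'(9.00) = 195.98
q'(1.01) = -28.74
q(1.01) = -34.63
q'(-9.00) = 454.16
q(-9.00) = -1454.59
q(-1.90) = -10.28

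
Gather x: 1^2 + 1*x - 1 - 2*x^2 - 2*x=-2*x^2 - x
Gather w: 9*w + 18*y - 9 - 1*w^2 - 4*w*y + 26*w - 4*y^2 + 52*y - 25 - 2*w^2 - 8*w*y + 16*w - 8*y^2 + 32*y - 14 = -3*w^2 + w*(51 - 12*y) - 12*y^2 + 102*y - 48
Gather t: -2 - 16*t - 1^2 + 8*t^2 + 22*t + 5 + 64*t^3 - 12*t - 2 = 64*t^3 + 8*t^2 - 6*t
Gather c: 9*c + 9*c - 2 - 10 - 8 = 18*c - 20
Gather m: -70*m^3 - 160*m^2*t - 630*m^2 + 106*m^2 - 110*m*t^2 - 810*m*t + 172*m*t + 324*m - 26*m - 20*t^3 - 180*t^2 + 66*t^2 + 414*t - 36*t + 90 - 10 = -70*m^3 + m^2*(-160*t - 524) + m*(-110*t^2 - 638*t + 298) - 20*t^3 - 114*t^2 + 378*t + 80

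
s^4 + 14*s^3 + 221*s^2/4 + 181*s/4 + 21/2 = (s + 1/2)^2*(s + 6)*(s + 7)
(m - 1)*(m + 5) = m^2 + 4*m - 5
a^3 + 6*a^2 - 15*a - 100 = (a - 4)*(a + 5)^2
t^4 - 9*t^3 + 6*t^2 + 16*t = t*(t - 8)*(t - 2)*(t + 1)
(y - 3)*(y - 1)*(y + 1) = y^3 - 3*y^2 - y + 3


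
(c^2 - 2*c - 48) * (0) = 0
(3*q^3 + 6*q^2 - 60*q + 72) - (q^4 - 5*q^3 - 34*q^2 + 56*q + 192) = -q^4 + 8*q^3 + 40*q^2 - 116*q - 120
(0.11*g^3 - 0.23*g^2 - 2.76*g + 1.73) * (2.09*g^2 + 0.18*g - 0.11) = 0.2299*g^5 - 0.4609*g^4 - 5.8219*g^3 + 3.1442*g^2 + 0.615*g - 0.1903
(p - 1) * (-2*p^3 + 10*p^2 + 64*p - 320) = -2*p^4 + 12*p^3 + 54*p^2 - 384*p + 320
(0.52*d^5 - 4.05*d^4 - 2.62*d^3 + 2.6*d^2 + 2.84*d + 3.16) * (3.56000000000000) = 1.8512*d^5 - 14.418*d^4 - 9.3272*d^3 + 9.256*d^2 + 10.1104*d + 11.2496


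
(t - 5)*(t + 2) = t^2 - 3*t - 10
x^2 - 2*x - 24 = (x - 6)*(x + 4)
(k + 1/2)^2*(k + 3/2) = k^3 + 5*k^2/2 + 7*k/4 + 3/8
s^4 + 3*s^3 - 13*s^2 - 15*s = s*(s - 3)*(s + 1)*(s + 5)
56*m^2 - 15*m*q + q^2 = (-8*m + q)*(-7*m + q)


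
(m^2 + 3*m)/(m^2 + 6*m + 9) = m/(m + 3)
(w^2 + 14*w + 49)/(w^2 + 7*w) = (w + 7)/w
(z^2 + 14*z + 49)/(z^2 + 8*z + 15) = (z^2 + 14*z + 49)/(z^2 + 8*z + 15)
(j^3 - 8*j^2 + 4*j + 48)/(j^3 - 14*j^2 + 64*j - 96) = (j + 2)/(j - 4)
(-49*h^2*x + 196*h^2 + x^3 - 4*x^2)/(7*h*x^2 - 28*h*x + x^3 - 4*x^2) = (-7*h + x)/x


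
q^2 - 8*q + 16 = (q - 4)^2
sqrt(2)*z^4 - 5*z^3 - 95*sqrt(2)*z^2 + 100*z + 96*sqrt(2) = (z - 8*sqrt(2))*(z - sqrt(2))*(z + 6*sqrt(2))*(sqrt(2)*z + 1)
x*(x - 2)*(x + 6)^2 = x^4 + 10*x^3 + 12*x^2 - 72*x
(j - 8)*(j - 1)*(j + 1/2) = j^3 - 17*j^2/2 + 7*j/2 + 4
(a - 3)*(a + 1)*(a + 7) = a^3 + 5*a^2 - 17*a - 21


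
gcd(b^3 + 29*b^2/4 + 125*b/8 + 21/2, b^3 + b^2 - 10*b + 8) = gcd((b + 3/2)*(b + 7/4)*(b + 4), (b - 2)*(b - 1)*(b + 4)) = b + 4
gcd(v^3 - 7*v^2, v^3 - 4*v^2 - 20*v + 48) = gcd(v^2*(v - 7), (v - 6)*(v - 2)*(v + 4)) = 1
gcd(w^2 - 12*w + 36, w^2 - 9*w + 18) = w - 6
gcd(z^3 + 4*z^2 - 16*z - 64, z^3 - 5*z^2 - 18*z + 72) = z + 4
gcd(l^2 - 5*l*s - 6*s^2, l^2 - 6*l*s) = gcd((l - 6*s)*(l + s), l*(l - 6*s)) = -l + 6*s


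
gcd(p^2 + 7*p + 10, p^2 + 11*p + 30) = p + 5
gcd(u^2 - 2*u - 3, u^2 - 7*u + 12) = u - 3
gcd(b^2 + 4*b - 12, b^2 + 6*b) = b + 6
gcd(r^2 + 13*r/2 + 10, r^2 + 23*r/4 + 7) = r + 4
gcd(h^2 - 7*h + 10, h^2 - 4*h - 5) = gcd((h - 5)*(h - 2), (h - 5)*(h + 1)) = h - 5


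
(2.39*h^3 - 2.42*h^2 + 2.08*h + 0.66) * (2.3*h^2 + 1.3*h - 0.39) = 5.497*h^5 - 2.459*h^4 + 0.7059*h^3 + 5.1658*h^2 + 0.0468000000000001*h - 0.2574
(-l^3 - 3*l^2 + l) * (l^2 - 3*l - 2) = -l^5 + 12*l^3 + 3*l^2 - 2*l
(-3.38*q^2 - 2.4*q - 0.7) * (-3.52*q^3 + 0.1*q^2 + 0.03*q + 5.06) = 11.8976*q^5 + 8.11*q^4 + 2.1226*q^3 - 17.2448*q^2 - 12.165*q - 3.542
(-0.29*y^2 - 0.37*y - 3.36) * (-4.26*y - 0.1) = 1.2354*y^3 + 1.6052*y^2 + 14.3506*y + 0.336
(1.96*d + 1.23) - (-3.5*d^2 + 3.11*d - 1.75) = 3.5*d^2 - 1.15*d + 2.98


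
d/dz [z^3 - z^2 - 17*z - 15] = 3*z^2 - 2*z - 17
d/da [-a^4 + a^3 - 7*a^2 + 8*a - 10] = -4*a^3 + 3*a^2 - 14*a + 8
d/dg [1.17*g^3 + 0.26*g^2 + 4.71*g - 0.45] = 3.51*g^2 + 0.52*g + 4.71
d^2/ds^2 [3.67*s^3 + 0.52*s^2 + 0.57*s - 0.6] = 22.02*s + 1.04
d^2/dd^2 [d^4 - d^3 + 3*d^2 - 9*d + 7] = 12*d^2 - 6*d + 6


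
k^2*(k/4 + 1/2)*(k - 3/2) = k^4/4 + k^3/8 - 3*k^2/4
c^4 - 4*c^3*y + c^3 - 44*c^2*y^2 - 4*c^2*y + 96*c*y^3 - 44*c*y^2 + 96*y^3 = (c + 1)*(c - 8*y)*(c - 2*y)*(c + 6*y)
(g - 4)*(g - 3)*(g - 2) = g^3 - 9*g^2 + 26*g - 24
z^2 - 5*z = z*(z - 5)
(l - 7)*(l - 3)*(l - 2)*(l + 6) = l^4 - 6*l^3 - 31*l^2 + 204*l - 252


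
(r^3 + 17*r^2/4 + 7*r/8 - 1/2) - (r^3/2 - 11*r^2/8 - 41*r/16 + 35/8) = r^3/2 + 45*r^2/8 + 55*r/16 - 39/8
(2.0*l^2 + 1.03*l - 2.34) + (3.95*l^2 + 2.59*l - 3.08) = 5.95*l^2 + 3.62*l - 5.42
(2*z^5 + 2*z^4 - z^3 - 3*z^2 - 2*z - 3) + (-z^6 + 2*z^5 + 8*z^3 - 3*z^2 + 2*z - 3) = -z^6 + 4*z^5 + 2*z^4 + 7*z^3 - 6*z^2 - 6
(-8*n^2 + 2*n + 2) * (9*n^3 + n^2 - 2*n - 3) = -72*n^5 + 10*n^4 + 36*n^3 + 22*n^2 - 10*n - 6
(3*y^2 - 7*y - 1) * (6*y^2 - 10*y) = 18*y^4 - 72*y^3 + 64*y^2 + 10*y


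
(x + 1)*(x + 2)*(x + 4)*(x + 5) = x^4 + 12*x^3 + 49*x^2 + 78*x + 40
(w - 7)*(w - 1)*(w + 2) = w^3 - 6*w^2 - 9*w + 14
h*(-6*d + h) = -6*d*h + h^2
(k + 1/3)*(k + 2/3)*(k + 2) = k^3 + 3*k^2 + 20*k/9 + 4/9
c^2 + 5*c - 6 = (c - 1)*(c + 6)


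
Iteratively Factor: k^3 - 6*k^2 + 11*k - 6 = (k - 3)*(k^2 - 3*k + 2) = (k - 3)*(k - 2)*(k - 1)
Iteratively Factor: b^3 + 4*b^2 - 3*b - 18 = (b + 3)*(b^2 + b - 6) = (b + 3)^2*(b - 2)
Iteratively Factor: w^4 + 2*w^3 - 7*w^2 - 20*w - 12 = (w - 3)*(w^3 + 5*w^2 + 8*w + 4) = (w - 3)*(w + 2)*(w^2 + 3*w + 2) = (w - 3)*(w + 1)*(w + 2)*(w + 2)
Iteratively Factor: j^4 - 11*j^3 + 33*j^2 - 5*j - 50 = (j - 5)*(j^3 - 6*j^2 + 3*j + 10) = (j - 5)^2*(j^2 - j - 2) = (j - 5)^2*(j - 2)*(j + 1)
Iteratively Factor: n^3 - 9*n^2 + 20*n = (n)*(n^2 - 9*n + 20) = n*(n - 4)*(n - 5)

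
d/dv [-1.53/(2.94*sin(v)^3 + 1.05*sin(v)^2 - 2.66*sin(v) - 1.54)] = (13.4946*sin(v)^2 + 3.213*sin(v) - 4.0698)*cos(v)/(2.94*sin(v)^3 + 1.05*sin(v)^2 - 2.66*sin(v) - 1.54)^2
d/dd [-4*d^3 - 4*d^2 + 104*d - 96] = -12*d^2 - 8*d + 104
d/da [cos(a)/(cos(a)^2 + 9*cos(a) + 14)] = (cos(a)^2 - 14)*sin(a)/((cos(a) + 2)^2*(cos(a) + 7)^2)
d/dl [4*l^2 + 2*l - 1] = 8*l + 2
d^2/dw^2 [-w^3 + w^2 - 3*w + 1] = 2 - 6*w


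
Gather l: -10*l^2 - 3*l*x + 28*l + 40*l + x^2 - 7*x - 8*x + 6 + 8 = -10*l^2 + l*(68 - 3*x) + x^2 - 15*x + 14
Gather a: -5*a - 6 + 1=-5*a - 5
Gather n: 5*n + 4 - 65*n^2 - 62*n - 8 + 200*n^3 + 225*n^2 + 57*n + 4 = 200*n^3 + 160*n^2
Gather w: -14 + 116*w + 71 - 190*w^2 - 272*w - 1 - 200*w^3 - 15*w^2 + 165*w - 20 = -200*w^3 - 205*w^2 + 9*w + 36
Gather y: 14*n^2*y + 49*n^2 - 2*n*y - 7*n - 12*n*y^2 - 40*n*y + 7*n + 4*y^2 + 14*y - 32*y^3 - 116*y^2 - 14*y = 49*n^2 - 32*y^3 + y^2*(-12*n - 112) + y*(14*n^2 - 42*n)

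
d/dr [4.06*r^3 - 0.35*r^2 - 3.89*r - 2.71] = 12.18*r^2 - 0.7*r - 3.89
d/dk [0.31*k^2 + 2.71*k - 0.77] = 0.62*k + 2.71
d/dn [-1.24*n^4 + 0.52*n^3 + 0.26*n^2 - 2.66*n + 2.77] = -4.96*n^3 + 1.56*n^2 + 0.52*n - 2.66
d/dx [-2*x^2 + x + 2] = 1 - 4*x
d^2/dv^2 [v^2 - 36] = 2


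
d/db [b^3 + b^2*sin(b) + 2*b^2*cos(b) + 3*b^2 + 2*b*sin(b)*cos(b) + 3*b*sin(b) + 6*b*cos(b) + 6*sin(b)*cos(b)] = -2*b^2*sin(b) + b^2*cos(b) + 3*b^2 - 4*b*sin(b) + 7*b*cos(b) + 2*b*cos(2*b) + 6*b + 3*sin(b) + sin(2*b) + 6*cos(b) + 6*cos(2*b)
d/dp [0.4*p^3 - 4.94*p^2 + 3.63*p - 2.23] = 1.2*p^2 - 9.88*p + 3.63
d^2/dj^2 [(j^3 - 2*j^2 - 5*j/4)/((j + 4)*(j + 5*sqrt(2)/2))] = 2*(60*sqrt(2)*j^3 + 141*j^3 + 600*j^2 + 720*sqrt(2)*j^2 + 150*sqrt(2)*j + 2400*j - 1350 + 200*sqrt(2))/(4*j^6 + 30*sqrt(2)*j^5 + 48*j^5 + 342*j^4 + 360*sqrt(2)*j^4 + 2056*j^3 + 1565*sqrt(2)*j^3 + 3420*sqrt(2)*j^2 + 7200*j^2 + 6000*sqrt(2)*j + 9600*j + 8000*sqrt(2))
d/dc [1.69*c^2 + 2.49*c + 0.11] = 3.38*c + 2.49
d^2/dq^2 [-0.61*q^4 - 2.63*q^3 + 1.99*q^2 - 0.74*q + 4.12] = -7.32*q^2 - 15.78*q + 3.98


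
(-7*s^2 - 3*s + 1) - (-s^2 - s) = -6*s^2 - 2*s + 1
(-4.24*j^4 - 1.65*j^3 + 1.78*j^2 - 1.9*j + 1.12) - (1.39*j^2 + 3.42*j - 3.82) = -4.24*j^4 - 1.65*j^3 + 0.39*j^2 - 5.32*j + 4.94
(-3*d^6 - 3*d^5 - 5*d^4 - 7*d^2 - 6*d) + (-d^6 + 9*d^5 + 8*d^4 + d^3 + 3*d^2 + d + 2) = -4*d^6 + 6*d^5 + 3*d^4 + d^3 - 4*d^2 - 5*d + 2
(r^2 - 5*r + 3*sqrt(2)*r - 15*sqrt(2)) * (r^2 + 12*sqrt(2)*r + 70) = r^4 - 5*r^3 + 15*sqrt(2)*r^3 - 75*sqrt(2)*r^2 + 142*r^2 - 710*r + 210*sqrt(2)*r - 1050*sqrt(2)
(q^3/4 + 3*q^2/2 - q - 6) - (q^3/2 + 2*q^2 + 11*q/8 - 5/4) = -q^3/4 - q^2/2 - 19*q/8 - 19/4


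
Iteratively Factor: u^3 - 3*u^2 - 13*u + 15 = (u - 1)*(u^2 - 2*u - 15) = (u - 1)*(u + 3)*(u - 5)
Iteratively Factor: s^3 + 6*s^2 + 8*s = (s + 2)*(s^2 + 4*s) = s*(s + 2)*(s + 4)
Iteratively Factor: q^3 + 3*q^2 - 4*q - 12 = (q + 3)*(q^2 - 4) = (q + 2)*(q + 3)*(q - 2)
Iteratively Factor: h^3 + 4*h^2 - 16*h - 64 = (h - 4)*(h^2 + 8*h + 16) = (h - 4)*(h + 4)*(h + 4)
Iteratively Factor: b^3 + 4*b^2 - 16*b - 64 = (b + 4)*(b^2 - 16) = (b + 4)^2*(b - 4)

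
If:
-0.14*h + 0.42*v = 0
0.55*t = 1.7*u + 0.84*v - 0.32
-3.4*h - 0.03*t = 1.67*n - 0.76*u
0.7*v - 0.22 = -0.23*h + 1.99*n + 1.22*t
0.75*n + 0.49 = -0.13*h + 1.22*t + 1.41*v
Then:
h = 0.16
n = -0.21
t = 0.23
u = 0.24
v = 0.05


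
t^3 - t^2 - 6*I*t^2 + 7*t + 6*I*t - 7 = (t - 1)*(t - 7*I)*(t + I)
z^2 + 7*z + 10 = (z + 2)*(z + 5)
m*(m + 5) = m^2 + 5*m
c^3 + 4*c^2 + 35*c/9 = c*(c + 5/3)*(c + 7/3)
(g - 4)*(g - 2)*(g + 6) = g^3 - 28*g + 48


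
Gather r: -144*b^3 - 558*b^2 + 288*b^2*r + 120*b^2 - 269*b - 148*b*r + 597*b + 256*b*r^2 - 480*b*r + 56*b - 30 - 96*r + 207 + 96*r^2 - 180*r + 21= -144*b^3 - 438*b^2 + 384*b + r^2*(256*b + 96) + r*(288*b^2 - 628*b - 276) + 198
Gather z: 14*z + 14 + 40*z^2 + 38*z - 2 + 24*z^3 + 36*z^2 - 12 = 24*z^3 + 76*z^2 + 52*z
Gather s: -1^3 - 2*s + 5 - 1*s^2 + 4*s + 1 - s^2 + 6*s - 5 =-2*s^2 + 8*s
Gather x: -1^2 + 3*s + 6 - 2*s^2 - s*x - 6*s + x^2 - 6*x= -2*s^2 - 3*s + x^2 + x*(-s - 6) + 5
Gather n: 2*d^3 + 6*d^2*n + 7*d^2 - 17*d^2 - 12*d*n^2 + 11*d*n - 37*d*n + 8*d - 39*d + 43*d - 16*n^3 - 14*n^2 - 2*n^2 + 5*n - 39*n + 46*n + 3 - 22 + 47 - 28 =2*d^3 - 10*d^2 + 12*d - 16*n^3 + n^2*(-12*d - 16) + n*(6*d^2 - 26*d + 12)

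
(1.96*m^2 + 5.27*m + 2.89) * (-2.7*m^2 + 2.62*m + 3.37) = -5.292*m^4 - 9.0938*m^3 + 12.6096*m^2 + 25.3317*m + 9.7393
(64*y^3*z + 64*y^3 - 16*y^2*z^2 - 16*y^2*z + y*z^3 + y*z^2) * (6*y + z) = 384*y^4*z + 384*y^4 - 32*y^3*z^2 - 32*y^3*z - 10*y^2*z^3 - 10*y^2*z^2 + y*z^4 + y*z^3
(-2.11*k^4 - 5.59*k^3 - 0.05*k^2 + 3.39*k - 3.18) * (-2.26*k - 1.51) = 4.7686*k^5 + 15.8195*k^4 + 8.5539*k^3 - 7.5859*k^2 + 2.0679*k + 4.8018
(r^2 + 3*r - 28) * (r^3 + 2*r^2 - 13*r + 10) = r^5 + 5*r^4 - 35*r^3 - 85*r^2 + 394*r - 280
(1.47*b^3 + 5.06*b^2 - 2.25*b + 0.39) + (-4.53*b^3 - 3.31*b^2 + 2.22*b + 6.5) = -3.06*b^3 + 1.75*b^2 - 0.0299999999999998*b + 6.89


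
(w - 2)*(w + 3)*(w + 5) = w^3 + 6*w^2 - w - 30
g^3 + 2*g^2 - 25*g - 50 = (g - 5)*(g + 2)*(g + 5)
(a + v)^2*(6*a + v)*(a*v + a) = 6*a^4*v + 6*a^4 + 13*a^3*v^2 + 13*a^3*v + 8*a^2*v^3 + 8*a^2*v^2 + a*v^4 + a*v^3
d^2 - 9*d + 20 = (d - 5)*(d - 4)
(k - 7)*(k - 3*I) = k^2 - 7*k - 3*I*k + 21*I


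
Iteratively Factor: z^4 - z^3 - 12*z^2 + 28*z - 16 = (z - 2)*(z^3 + z^2 - 10*z + 8) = (z - 2)*(z - 1)*(z^2 + 2*z - 8) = (z - 2)*(z - 1)*(z + 4)*(z - 2)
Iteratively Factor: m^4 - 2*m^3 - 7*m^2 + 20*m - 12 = (m + 3)*(m^3 - 5*m^2 + 8*m - 4) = (m - 2)*(m + 3)*(m^2 - 3*m + 2) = (m - 2)^2*(m + 3)*(m - 1)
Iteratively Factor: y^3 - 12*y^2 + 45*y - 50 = (y - 5)*(y^2 - 7*y + 10) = (y - 5)*(y - 2)*(y - 5)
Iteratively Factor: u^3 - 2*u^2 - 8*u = (u)*(u^2 - 2*u - 8) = u*(u - 4)*(u + 2)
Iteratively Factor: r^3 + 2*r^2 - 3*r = (r - 1)*(r^2 + 3*r) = (r - 1)*(r + 3)*(r)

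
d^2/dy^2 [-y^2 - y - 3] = -2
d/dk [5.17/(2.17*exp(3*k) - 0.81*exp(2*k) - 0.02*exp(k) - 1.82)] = (-33.6567*exp(2*k) + 8.3754*exp(k) + 0.1034)*exp(k)/(-2.17*exp(3*k) + 0.81*exp(2*k) + 0.02*exp(k) + 1.82)^2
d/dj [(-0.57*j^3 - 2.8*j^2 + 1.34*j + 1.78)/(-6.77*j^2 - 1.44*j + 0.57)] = (3.8589*j^4 + 1.6416*j^3 + 12.1291*j^2 + 20.9092*j + 3.327)/(45.8329*j^4 + 19.4976*j^3 - 5.6442*j^2 - 1.6416*j + 0.3249)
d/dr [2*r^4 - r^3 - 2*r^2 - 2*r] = 8*r^3 - 3*r^2 - 4*r - 2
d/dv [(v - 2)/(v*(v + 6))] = (-v^2 + 4*v + 12)/(v^2*(v^2 + 12*v + 36))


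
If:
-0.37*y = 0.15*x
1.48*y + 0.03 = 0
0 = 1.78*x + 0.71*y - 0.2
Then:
No Solution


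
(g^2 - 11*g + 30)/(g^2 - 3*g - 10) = (g - 6)/(g + 2)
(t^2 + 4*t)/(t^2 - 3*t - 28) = t/(t - 7)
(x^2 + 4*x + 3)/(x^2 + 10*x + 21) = (x + 1)/(x + 7)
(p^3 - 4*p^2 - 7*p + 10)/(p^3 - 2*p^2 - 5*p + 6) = (p - 5)/(p - 3)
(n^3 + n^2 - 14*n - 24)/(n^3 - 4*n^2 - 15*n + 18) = (n^2 - 2*n - 8)/(n^2 - 7*n + 6)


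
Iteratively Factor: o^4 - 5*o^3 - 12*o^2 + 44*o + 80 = (o + 2)*(o^3 - 7*o^2 + 2*o + 40) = (o - 5)*(o + 2)*(o^2 - 2*o - 8) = (o - 5)*(o + 2)^2*(o - 4)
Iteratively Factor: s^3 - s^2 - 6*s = (s + 2)*(s^2 - 3*s) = s*(s + 2)*(s - 3)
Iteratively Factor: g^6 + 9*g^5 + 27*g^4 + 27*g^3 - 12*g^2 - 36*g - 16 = (g + 2)*(g^5 + 7*g^4 + 13*g^3 + g^2 - 14*g - 8) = (g + 1)*(g + 2)*(g^4 + 6*g^3 + 7*g^2 - 6*g - 8) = (g + 1)*(g + 2)^2*(g^3 + 4*g^2 - g - 4) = (g - 1)*(g + 1)*(g + 2)^2*(g^2 + 5*g + 4) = (g - 1)*(g + 1)*(g + 2)^2*(g + 4)*(g + 1)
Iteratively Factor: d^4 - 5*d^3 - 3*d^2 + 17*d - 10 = (d - 1)*(d^3 - 4*d^2 - 7*d + 10) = (d - 1)*(d + 2)*(d^2 - 6*d + 5) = (d - 5)*(d - 1)*(d + 2)*(d - 1)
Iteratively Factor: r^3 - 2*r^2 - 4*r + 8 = (r + 2)*(r^2 - 4*r + 4) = (r - 2)*(r + 2)*(r - 2)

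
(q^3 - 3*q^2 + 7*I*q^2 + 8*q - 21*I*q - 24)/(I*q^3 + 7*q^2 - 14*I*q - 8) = (-I*q^2 + q*(8 + 3*I) - 24)/(q^2 - 6*I*q - 8)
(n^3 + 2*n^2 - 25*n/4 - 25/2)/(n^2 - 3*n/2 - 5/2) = (n^2 + 9*n/2 + 5)/(n + 1)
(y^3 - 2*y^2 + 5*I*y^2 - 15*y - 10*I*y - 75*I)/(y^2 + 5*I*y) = y - 2 - 15/y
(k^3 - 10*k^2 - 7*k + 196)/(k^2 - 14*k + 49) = k + 4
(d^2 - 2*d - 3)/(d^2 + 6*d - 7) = (d^2 - 2*d - 3)/(d^2 + 6*d - 7)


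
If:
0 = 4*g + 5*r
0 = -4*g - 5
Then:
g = -5/4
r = 1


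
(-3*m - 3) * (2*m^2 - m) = -6*m^3 - 3*m^2 + 3*m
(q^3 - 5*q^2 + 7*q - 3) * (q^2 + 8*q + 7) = q^5 + 3*q^4 - 26*q^3 + 18*q^2 + 25*q - 21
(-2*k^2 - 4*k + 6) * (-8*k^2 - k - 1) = 16*k^4 + 34*k^3 - 42*k^2 - 2*k - 6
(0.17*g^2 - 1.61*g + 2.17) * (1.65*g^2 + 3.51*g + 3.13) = 0.2805*g^4 - 2.0598*g^3 - 1.5385*g^2 + 2.5774*g + 6.7921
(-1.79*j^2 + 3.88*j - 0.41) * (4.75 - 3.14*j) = 5.6206*j^3 - 20.6857*j^2 + 19.7174*j - 1.9475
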